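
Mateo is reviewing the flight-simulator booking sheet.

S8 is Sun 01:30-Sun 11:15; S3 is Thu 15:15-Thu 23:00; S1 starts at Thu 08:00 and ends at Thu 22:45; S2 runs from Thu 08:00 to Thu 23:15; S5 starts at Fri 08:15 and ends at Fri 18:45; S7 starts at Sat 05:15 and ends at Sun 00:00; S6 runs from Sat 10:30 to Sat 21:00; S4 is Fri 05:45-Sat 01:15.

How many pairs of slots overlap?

Sorted by start: S1, S2, S3, S4, S5, S7, S6, S8.
S2 starts before S1 ends → S1 and S2 overlap.
S3 starts before S1 ends → S1 and S3 overlap.
S4 starts after S1 ends, so S1 has no further overlaps.
S3 starts before S2 ends → S2 and S3 overlap.
S4 starts after S2 ends, so S2 has no further overlaps.
S4 starts after S3 ends, so S3 has no further overlaps.
S5 starts before S4 ends → S4 and S5 overlap.
S7 starts after S4 ends, so S4 has no further overlaps.
S7 starts after S5 ends, so S5 has no further overlaps.
S6 starts before S7 ends → S7 and S6 overlap.
S8 starts after S7 ends.
S8 starts after S6 ends.
Overlapping pairs: S1 & S2, S1 & S3, S2 & S3, S4 & S5, S6 & S7 — 5 in total.

5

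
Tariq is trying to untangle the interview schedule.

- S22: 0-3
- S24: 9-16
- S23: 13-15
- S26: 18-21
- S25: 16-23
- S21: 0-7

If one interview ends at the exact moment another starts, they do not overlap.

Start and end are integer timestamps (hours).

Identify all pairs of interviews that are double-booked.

Sorted by start: S21, S22, S24, S23, S25, S26.
S22 starts before S21 ends → S21 and S22 overlap.
S24 starts after S21 ends, so nothing later overlaps S21 either.
S24 starts after S22 ends, so nothing later overlaps S22 either.
S23 starts before S24 ends → S24 and S23 overlap.
S25 starts exactly when S24 ends (back-to-back, no overlap), so nothing later overlaps S24 either.
S25 starts after S23 ends, so nothing later overlaps S23 either.
S26 starts before S25 ends → S25 and S26 overlap.

S21 & S22, S23 & S24, S25 & S26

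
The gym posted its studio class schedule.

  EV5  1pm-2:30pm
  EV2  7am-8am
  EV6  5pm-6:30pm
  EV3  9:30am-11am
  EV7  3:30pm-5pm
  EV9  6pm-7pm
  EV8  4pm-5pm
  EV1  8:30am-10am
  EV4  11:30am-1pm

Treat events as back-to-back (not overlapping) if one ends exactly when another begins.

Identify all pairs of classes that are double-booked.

EV1 & EV3, EV6 & EV9, EV7 & EV8

Sorted by start: EV2, EV1, EV3, EV4, EV5, EV7, EV8, EV6, EV9.
EV1 starts after EV2 ends; EV2 is clear from here.
EV3 starts before EV1 ends → EV1 and EV3 overlap.
EV4 starts after EV1 ends; EV1 is clear from here.
EV4 starts after EV3 ends; EV3 is clear from here.
EV5 starts exactly when EV4 ends (back-to-back, no overlap); EV4 is clear from here.
EV7 starts after EV5 ends; EV5 is clear from here.
EV8 starts before EV7 ends → EV7 and EV8 overlap.
EV6 starts exactly when EV7 ends (back-to-back, no overlap); EV7 is clear from here.
EV6 starts exactly when EV8 ends (back-to-back, no overlap); EV8 is clear from here.
EV9 starts before EV6 ends → EV6 and EV9 overlap.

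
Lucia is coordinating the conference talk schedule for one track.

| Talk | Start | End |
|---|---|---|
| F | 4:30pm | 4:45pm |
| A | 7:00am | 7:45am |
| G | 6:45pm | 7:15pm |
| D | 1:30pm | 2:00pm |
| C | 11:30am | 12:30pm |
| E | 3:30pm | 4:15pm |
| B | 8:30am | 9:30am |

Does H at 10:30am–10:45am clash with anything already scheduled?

A: ends 7:45am at or before H starts 10:30am → clear.
B: ends 9:30am at or before H starts 10:30am → clear.
C: starts 11:30am at or after H ends 10:45am → clear.
D: starts 1:30pm at or after H ends 10:45am → clear.
E: starts 3:30pm at or after H ends 10:45am → clear.
F: starts 4:30pm at or after H ends 10:45am → clear.
G: starts 6:45pm at or after H ends 10:45am → clear.

No — it doesn't clash with anything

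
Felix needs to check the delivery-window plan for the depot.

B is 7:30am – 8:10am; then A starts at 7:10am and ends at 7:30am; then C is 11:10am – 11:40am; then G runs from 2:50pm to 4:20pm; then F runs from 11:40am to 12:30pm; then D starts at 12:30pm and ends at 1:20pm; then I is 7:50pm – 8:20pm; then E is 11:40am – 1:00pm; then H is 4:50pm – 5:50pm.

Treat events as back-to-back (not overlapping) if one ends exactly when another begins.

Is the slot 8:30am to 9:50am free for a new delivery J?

A: ends 7:30am at or before J starts 8:30am → clear.
B: ends 8:10am at or before J starts 8:30am → clear.
C: starts 11:10am at or after J ends 9:50am → clear.
E: starts 11:40am at or after J ends 9:50am → clear.
F: starts 11:40am at or after J ends 9:50am → clear.
D: starts 12:30pm at or after J ends 9:50am → clear.
G: starts 2:50pm at or after J ends 9:50am → clear.
H: starts 4:50pm at or after J ends 9:50am → clear.
I: starts 7:50pm at or after J ends 9:50am → clear.

Yes — the slot is free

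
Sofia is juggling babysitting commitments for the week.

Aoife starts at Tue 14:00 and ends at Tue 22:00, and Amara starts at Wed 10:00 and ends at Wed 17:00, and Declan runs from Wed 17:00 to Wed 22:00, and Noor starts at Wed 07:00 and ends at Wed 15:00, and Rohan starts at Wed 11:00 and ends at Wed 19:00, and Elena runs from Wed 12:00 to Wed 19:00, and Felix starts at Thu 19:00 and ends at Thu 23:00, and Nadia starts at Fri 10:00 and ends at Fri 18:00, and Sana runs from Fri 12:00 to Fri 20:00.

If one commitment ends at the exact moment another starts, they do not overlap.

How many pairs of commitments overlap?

9

Sorted by start: Aoife, Noor, Amara, Rohan, Elena, Declan, Felix, Nadia, Sana.
Noor starts after Aoife ends, so nothing later overlaps Aoife either.
Amara starts before Noor ends → Noor and Amara overlap.
Rohan starts before Noor ends → Noor and Rohan overlap.
Elena starts before Noor ends → Noor and Elena overlap.
Declan starts after Noor ends, so nothing later overlaps Noor either.
Rohan starts before Amara ends → Amara and Rohan overlap.
Elena starts before Amara ends → Amara and Elena overlap.
Declan starts exactly when Amara ends (back-to-back, no overlap), so nothing later overlaps Amara either.
Elena starts before Rohan ends → Rohan and Elena overlap.
Declan starts before Rohan ends → Rohan and Declan overlap.
Felix starts after Rohan ends, so nothing later overlaps Rohan either.
Declan starts before Elena ends → Elena and Declan overlap.
Felix starts after Elena ends, so nothing later overlaps Elena either.
Felix starts after Declan ends, so nothing later overlaps Declan either.
Nadia starts after Felix ends, so nothing later overlaps Felix either.
Sana starts before Nadia ends → Nadia and Sana overlap.
Overlapping pairs: Amara & Elena, Amara & Noor, Amara & Rohan, Declan & Elena, Declan & Rohan, Elena & Noor, Elena & Rohan, Nadia & Sana, Noor & Rohan — 9 in total.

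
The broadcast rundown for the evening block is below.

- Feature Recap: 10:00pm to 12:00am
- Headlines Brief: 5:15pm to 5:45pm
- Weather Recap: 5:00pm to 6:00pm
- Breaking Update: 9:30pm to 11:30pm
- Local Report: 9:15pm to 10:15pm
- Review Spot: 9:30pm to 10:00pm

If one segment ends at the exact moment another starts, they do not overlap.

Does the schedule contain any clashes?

Yes

Sorted by start: Weather Recap, Headlines Brief, Local Report, Review Spot, Breaking Update, Feature Recap.
Headlines Brief starts before Weather Recap ends → Weather Recap and Headlines Brief overlap.
That's a conflict, so the schedule is not conflict-free.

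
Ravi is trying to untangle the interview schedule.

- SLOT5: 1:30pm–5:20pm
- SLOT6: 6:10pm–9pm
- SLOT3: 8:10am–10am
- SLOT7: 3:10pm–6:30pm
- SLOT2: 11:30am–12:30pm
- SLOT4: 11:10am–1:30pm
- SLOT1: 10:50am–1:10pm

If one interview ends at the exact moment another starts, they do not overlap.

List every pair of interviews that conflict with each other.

SLOT1 & SLOT2, SLOT1 & SLOT4, SLOT2 & SLOT4, SLOT5 & SLOT7, SLOT6 & SLOT7

Sorted by start: SLOT3, SLOT1, SLOT4, SLOT2, SLOT5, SLOT7, SLOT6.
SLOT1 starts after SLOT3 ends; SLOT3 is clear from here.
SLOT4 starts before SLOT1 ends → SLOT1 and SLOT4 overlap.
SLOT2 starts before SLOT1 ends → SLOT1 and SLOT2 overlap.
SLOT5 starts after SLOT1 ends; SLOT1 is clear from here.
SLOT2 starts before SLOT4 ends → SLOT4 and SLOT2 overlap.
SLOT5 starts exactly when SLOT4 ends (back-to-back, no overlap); SLOT4 is clear from here.
SLOT5 starts after SLOT2 ends; SLOT2 is clear from here.
SLOT7 starts before SLOT5 ends → SLOT5 and SLOT7 overlap.
SLOT6 starts after SLOT5 ends.
SLOT6 starts before SLOT7 ends → SLOT7 and SLOT6 overlap.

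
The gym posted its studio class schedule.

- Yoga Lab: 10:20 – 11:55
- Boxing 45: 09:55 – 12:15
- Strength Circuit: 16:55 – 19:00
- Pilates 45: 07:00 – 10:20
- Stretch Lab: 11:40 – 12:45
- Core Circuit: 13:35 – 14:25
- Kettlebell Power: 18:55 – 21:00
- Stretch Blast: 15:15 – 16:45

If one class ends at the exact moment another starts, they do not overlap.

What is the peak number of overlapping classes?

Sweep the timeline, counting +1 at each start and −1 at each end (ends before starts at a tie):
07:00 start Pilates 45 → 1
09:55 start Boxing 45 → 2
10:20 end Pilates 45 → 1
10:20 start Yoga Lab → 2
11:40 start Stretch Lab → 3
11:55 end Yoga Lab → 2
12:15 end Boxing 45 → 1
12:45 end Stretch Lab → 0
13:35 start Core Circuit → 1
14:25 end Core Circuit → 0
15:15 start Stretch Blast → 1
16:45 end Stretch Blast → 0
16:55 start Strength Circuit → 1
18:55 start Kettlebell Power → 2
19:00 end Strength Circuit → 1
21:00 end Kettlebell Power → 0
Peak is 3, at 11:40 (Boxing 45, Stretch Lab, Yoga Lab).

3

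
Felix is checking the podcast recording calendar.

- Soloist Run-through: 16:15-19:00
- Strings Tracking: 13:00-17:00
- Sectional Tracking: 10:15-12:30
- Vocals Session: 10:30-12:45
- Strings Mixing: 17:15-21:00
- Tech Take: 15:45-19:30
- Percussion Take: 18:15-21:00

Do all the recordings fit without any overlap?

No

Sorted by start: Sectional Tracking, Vocals Session, Strings Tracking, Tech Take, Soloist Run-through, Strings Mixing, Percussion Take.
Vocals Session starts before Sectional Tracking ends → Sectional Tracking and Vocals Session overlap.
That's a conflict, so the schedule is not conflict-free.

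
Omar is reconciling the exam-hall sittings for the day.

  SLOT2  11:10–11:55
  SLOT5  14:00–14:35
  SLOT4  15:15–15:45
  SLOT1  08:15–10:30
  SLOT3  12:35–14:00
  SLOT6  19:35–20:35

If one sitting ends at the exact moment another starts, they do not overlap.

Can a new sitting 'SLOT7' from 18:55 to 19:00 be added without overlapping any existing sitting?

SLOT1: ends 10:30 at or before SLOT7 starts 18:55 → clear.
SLOT2: ends 11:55 at or before SLOT7 starts 18:55 → clear.
SLOT3: ends 14:00 at or before SLOT7 starts 18:55 → clear.
SLOT5: ends 14:35 at or before SLOT7 starts 18:55 → clear.
SLOT4: ends 15:45 at or before SLOT7 starts 18:55 → clear.
SLOT6: starts 19:35 at or after SLOT7 ends 19:00 → clear.

Yes — the slot is free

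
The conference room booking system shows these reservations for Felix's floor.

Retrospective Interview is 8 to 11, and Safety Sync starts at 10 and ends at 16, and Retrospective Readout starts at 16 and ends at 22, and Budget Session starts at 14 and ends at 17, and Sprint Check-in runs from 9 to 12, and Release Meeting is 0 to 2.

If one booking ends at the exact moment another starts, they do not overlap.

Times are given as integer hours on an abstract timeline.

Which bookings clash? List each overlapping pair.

Check each pair: they overlap iff neither finishes before the other starts.
Sorted by start: Release Meeting, Retrospective Interview, Sprint Check-in, Safety Sync, Budget Session, Retrospective Readout.
Retrospective Interview starts after Release Meeting ends, so nothing later overlaps Release Meeting either.
Sprint Check-in starts before Retrospective Interview ends → Retrospective Interview and Sprint Check-in overlap.
Safety Sync starts before Retrospective Interview ends → Retrospective Interview and Safety Sync overlap.
Budget Session starts after Retrospective Interview ends, so nothing later overlaps Retrospective Interview either.
Safety Sync starts before Sprint Check-in ends → Sprint Check-in and Safety Sync overlap.
Budget Session starts after Sprint Check-in ends, so nothing later overlaps Sprint Check-in either.
Budget Session starts before Safety Sync ends → Safety Sync and Budget Session overlap.
Retrospective Readout starts exactly when Safety Sync ends (back-to-back, no overlap).
Retrospective Readout starts before Budget Session ends → Budget Session and Retrospective Readout overlap.

Budget Session & Retrospective Readout, Budget Session & Safety Sync, Retrospective Interview & Safety Sync, Retrospective Interview & Sprint Check-in, Safety Sync & Sprint Check-in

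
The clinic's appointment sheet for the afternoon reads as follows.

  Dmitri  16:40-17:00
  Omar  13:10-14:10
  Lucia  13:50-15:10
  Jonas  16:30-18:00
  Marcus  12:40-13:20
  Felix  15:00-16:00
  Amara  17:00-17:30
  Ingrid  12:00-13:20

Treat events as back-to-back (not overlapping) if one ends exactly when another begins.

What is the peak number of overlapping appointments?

3

Sweep the timeline, counting +1 at each start and −1 at each end (ends before starts at a tie):
12:00 start Ingrid → 1
12:40 start Marcus → 2
13:10 start Omar → 3
13:20 end Ingrid → 2
13:20 end Marcus → 1
13:50 start Lucia → 2
14:10 end Omar → 1
15:00 start Felix → 2
15:10 end Lucia → 1
16:00 end Felix → 0
16:30 start Jonas → 1
16:40 start Dmitri → 2
17:00 end Dmitri → 1
17:00 start Amara → 2
17:30 end Amara → 1
18:00 end Jonas → 0
Peak is 3, at 13:10 (Ingrid, Marcus, Omar).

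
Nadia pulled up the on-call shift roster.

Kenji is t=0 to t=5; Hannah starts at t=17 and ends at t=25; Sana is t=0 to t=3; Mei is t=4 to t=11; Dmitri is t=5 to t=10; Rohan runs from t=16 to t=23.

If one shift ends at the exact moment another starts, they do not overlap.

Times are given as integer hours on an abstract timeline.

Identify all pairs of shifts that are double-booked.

Dmitri & Mei, Hannah & Rohan, Kenji & Mei, Kenji & Sana

Sorted by start: Sana, Kenji, Mei, Dmitri, Rohan, Hannah.
Kenji starts before Sana ends → Sana and Kenji overlap.
Mei starts after Sana ends, so Sana has no further overlaps.
Mei starts before Kenji ends → Kenji and Mei overlap.
Dmitri starts exactly when Kenji ends (back-to-back, no overlap), so Kenji has no further overlaps.
Dmitri starts before Mei ends → Mei and Dmitri overlap.
Rohan starts after Mei ends, so Mei has no further overlaps.
Rohan starts after Dmitri ends, so Dmitri has no further overlaps.
Hannah starts before Rohan ends → Rohan and Hannah overlap.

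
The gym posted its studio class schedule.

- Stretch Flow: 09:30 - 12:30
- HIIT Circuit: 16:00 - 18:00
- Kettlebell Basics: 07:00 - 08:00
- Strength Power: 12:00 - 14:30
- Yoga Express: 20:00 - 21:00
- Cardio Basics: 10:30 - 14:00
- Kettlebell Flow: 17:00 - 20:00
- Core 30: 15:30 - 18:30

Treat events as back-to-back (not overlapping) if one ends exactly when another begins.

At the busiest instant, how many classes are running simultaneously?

3

Sort all start/end points and keep a running count:
07:00 start Kettlebell Basics → 1
08:00 end Kettlebell Basics → 0
09:30 start Stretch Flow → 1
10:30 start Cardio Basics → 2
12:00 start Strength Power → 3
12:30 end Stretch Flow → 2
14:00 end Cardio Basics → 1
14:30 end Strength Power → 0
15:30 start Core 30 → 1
16:00 start HIIT Circuit → 2
17:00 start Kettlebell Flow → 3
18:00 end HIIT Circuit → 2
18:30 end Core 30 → 1
20:00 end Kettlebell Flow → 0
20:00 start Yoga Express → 1
21:00 end Yoga Express → 0
Peak is 3, at 12:00 (Cardio Basics, Strength Power, Stretch Flow).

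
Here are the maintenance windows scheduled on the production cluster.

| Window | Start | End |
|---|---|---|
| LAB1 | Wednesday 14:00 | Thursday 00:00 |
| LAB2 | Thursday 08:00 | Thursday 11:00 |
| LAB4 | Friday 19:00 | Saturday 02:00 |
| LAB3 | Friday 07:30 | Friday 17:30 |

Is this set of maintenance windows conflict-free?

Two intervals overlap when each starts before the other ends.
Sorted by start: LAB1, LAB2, LAB3, LAB4.
LAB2 starts after LAB1 ends, so LAB1 has no further overlaps.
LAB3 starts after LAB2 ends, so LAB2 has no further overlaps.
LAB4 starts after LAB3 ends.
Every pair is clear; the schedule has no overlaps.

Yes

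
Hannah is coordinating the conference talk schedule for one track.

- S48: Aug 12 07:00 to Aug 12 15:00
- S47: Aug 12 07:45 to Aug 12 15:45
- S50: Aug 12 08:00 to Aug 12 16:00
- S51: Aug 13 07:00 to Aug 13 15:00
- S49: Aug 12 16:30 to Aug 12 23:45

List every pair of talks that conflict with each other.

S47 & S48, S47 & S50, S48 & S50

Sorted by start: S48, S47, S50, S49, S51.
S47 starts before S48 ends → S48 and S47 overlap.
S50 starts before S48 ends → S48 and S50 overlap.
S49 starts after S48 ends, so S48 has no further overlaps.
S50 starts before S47 ends → S47 and S50 overlap.
S49 starts after S47 ends, so S47 has no further overlaps.
S49 starts after S50 ends, so S50 has no further overlaps.
S51 starts after S49 ends.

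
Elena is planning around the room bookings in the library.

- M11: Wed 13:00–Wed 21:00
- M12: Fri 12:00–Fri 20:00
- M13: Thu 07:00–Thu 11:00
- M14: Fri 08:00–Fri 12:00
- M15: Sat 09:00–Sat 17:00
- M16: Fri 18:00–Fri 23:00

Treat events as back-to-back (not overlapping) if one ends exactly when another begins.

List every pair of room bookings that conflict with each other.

Sorted by start: M11, M13, M14, M12, M16, M15.
M13 starts after M11 ends, so M11 has no further overlaps.
M14 starts after M13 ends, so M13 has no further overlaps.
M12 starts exactly when M14 ends (back-to-back, no overlap), so M14 has no further overlaps.
M16 starts before M12 ends → M12 and M16 overlap.
M15 starts after M12 ends.
M15 starts after M16 ends.

M12 & M16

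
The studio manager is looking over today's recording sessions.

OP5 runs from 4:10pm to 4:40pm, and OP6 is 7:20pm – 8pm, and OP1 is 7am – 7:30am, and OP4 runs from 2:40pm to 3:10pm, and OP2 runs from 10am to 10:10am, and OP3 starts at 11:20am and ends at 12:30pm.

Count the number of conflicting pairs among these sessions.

Sorted by start: OP1, OP2, OP3, OP4, OP5, OP6.
OP2 starts after OP1 ends, so OP1 has no further overlaps.
OP3 starts after OP2 ends, so OP2 has no further overlaps.
OP4 starts after OP3 ends, so OP3 has no further overlaps.
OP5 starts after OP4 ends, so OP4 has no further overlaps.
OP6 starts after OP5 ends.
No pair overlaps.

0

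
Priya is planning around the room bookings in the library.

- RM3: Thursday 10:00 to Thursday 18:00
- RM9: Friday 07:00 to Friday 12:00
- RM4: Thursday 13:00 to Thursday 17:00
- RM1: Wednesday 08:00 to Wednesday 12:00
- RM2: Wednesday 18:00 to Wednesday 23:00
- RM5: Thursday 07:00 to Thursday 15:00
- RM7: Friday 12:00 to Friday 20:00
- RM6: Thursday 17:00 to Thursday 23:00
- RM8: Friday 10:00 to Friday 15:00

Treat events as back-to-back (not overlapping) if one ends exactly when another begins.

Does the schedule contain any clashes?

Two intervals overlap when each starts before the other ends.
Sorted by start: RM1, RM2, RM5, RM3, RM4, RM6, RM9, RM8, RM7.
RM2 starts after RM1 ends; RM1 is clear from here.
RM5 starts after RM2 ends; RM2 is clear from here.
RM3 starts before RM5 ends → RM5 and RM3 overlap.
That's a conflict, so the schedule is not conflict-free.

Yes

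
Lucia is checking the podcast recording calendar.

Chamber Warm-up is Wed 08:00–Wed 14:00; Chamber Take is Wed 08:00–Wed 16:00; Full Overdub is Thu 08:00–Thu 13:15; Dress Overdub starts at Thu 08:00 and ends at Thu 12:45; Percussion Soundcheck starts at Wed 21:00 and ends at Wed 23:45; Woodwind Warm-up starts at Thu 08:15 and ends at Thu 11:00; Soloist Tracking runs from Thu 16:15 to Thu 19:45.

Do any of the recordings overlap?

Sorted by start: Chamber Warm-up, Chamber Take, Percussion Soundcheck, Full Overdub, Dress Overdub, Woodwind Warm-up, Soloist Tracking.
Chamber Take starts before Chamber Warm-up ends → Chamber Warm-up and Chamber Take overlap.
That's a conflict, so the schedule is not conflict-free.

Yes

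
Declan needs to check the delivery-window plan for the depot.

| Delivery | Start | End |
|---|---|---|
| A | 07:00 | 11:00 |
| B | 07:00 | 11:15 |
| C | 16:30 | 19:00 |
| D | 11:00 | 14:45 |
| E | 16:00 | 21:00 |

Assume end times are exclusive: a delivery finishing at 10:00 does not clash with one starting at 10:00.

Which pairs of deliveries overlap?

A & B, B & D, C & E

Check each pair: they overlap iff neither finishes before the other starts.
Sorted by start: A, B, D, E, C.
B starts before A ends → A and B overlap.
D starts exactly when A ends (back-to-back, no overlap), so nothing later overlaps A either.
D starts before B ends → B and D overlap.
E starts after B ends, so nothing later overlaps B either.
E starts after D ends, so nothing later overlaps D either.
C starts before E ends → E and C overlap.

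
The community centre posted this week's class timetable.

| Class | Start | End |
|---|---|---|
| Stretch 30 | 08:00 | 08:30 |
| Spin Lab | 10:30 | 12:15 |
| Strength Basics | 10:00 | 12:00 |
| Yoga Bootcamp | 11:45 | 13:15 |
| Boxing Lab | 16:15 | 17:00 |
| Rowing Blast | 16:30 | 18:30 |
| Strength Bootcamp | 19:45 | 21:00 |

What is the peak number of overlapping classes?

3

Sweep the timeline, counting +1 at each start and −1 at each end (ends before starts at a tie):
08:00 start Stretch 30 → 1
08:30 end Stretch 30 → 0
10:00 start Strength Basics → 1
10:30 start Spin Lab → 2
11:45 start Yoga Bootcamp → 3
12:00 end Strength Basics → 2
12:15 end Spin Lab → 1
13:15 end Yoga Bootcamp → 0
16:15 start Boxing Lab → 1
16:30 start Rowing Blast → 2
17:00 end Boxing Lab → 1
18:30 end Rowing Blast → 0
19:45 start Strength Bootcamp → 1
21:00 end Strength Bootcamp → 0
Peak is 3, at 11:45 (Spin Lab, Strength Basics, Yoga Bootcamp).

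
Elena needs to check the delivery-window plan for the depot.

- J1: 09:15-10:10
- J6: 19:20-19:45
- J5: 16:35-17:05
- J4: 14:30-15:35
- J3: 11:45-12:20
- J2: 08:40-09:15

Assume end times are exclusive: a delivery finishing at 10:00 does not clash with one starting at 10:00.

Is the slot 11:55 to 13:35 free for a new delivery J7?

No — it overlaps J3

J2: ends 09:15 at or before J7 starts 11:55 → clear.
J1: ends 10:10 at or before J7 starts 11:55 → clear.
J3: starts 11:45 before J7 ends 13:35, and ends 12:20 after J7 starts 11:55 → overlap.
J4: starts 14:30 at or after J7 ends 13:35 → clear.
J5: starts 16:35 at or after J7 ends 13:35 → clear.
J6: starts 19:20 at or after J7 ends 13:35 → clear.
J7 overlaps J3.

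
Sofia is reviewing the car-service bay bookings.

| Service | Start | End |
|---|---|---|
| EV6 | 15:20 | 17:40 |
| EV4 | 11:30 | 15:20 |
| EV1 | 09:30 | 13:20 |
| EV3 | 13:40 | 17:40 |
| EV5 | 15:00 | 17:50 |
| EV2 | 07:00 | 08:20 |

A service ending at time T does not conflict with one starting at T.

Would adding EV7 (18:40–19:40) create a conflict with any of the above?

No — it doesn't clash with anything

EV2: ends 08:20 at or before EV7 starts 18:40 → clear.
EV1: ends 13:20 at or before EV7 starts 18:40 → clear.
EV4: ends 15:20 at or before EV7 starts 18:40 → clear.
EV3: ends 17:40 at or before EV7 starts 18:40 → clear.
EV5: ends 17:50 at or before EV7 starts 18:40 → clear.
EV6: ends 17:40 at or before EV7 starts 18:40 → clear.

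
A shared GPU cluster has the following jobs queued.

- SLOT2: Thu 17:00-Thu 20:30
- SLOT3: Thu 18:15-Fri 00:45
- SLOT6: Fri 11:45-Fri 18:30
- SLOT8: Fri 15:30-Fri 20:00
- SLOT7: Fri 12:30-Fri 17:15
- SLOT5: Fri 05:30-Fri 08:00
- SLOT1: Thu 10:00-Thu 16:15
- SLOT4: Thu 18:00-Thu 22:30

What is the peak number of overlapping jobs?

3

Sort all start/end points and keep a running count:
Thu 10:00 start SLOT1 → 1
Thu 16:15 end SLOT1 → 0
Thu 17:00 start SLOT2 → 1
Thu 18:00 start SLOT4 → 2
Thu 18:15 start SLOT3 → 3
Thu 20:30 end SLOT2 → 2
Thu 22:30 end SLOT4 → 1
Fri 00:45 end SLOT3 → 0
Fri 05:30 start SLOT5 → 1
Fri 08:00 end SLOT5 → 0
Fri 11:45 start SLOT6 → 1
Fri 12:30 start SLOT7 → 2
Fri 15:30 start SLOT8 → 3
Fri 17:15 end SLOT7 → 2
Fri 18:30 end SLOT6 → 1
Fri 20:00 end SLOT8 → 0
Peak is 3, at Thu 18:15 (SLOT2, SLOT3, SLOT4).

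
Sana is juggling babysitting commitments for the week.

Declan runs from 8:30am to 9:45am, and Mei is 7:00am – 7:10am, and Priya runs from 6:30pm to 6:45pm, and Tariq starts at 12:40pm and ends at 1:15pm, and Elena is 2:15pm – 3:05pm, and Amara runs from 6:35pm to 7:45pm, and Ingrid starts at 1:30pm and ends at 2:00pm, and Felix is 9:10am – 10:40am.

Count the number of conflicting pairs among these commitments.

Sorted by start: Mei, Declan, Felix, Tariq, Ingrid, Elena, Priya, Amara.
Declan starts after Mei ends, so nothing later overlaps Mei either.
Felix starts before Declan ends → Declan and Felix overlap.
Tariq starts after Declan ends, so nothing later overlaps Declan either.
Tariq starts after Felix ends, so nothing later overlaps Felix either.
Ingrid starts after Tariq ends, so nothing later overlaps Tariq either.
Elena starts after Ingrid ends, so nothing later overlaps Ingrid either.
Priya starts after Elena ends, so nothing later overlaps Elena either.
Amara starts before Priya ends → Priya and Amara overlap.
Overlapping pairs: Amara & Priya, Declan & Felix — 2 in total.

2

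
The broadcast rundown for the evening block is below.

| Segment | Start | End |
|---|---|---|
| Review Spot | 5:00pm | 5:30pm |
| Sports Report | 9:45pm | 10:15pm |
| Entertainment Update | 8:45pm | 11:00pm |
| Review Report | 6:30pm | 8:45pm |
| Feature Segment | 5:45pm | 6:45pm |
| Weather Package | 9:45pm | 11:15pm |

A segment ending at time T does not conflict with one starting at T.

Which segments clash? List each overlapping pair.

Check each pair: they overlap iff neither finishes before the other starts.
Sorted by start: Review Spot, Feature Segment, Review Report, Entertainment Update, Sports Report, Weather Package.
Feature Segment starts after Review Spot ends — done with Review Spot.
Review Report starts before Feature Segment ends → Feature Segment and Review Report overlap.
Entertainment Update starts after Feature Segment ends — done with Feature Segment.
Entertainment Update starts exactly when Review Report ends (back-to-back, no overlap) — done with Review Report.
Sports Report starts before Entertainment Update ends → Entertainment Update and Sports Report overlap.
Weather Package starts before Entertainment Update ends → Entertainment Update and Weather Package overlap.
Weather Package starts before Sports Report ends → Sports Report and Weather Package overlap.

Entertainment Update & Sports Report, Entertainment Update & Weather Package, Feature Segment & Review Report, Sports Report & Weather Package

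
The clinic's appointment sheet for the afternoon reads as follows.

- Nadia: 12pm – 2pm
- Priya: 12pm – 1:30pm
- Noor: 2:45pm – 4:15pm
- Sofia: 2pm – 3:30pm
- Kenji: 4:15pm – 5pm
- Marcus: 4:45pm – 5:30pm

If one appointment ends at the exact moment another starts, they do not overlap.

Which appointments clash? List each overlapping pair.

Sorted by start: Nadia, Priya, Sofia, Noor, Kenji, Marcus.
Priya starts before Nadia ends → Nadia and Priya overlap.
Sofia starts exactly when Nadia ends (back-to-back, no overlap), so Nadia has no further overlaps.
Sofia starts after Priya ends, so Priya has no further overlaps.
Noor starts before Sofia ends → Sofia and Noor overlap.
Kenji starts after Sofia ends, so Sofia has no further overlaps.
Kenji starts exactly when Noor ends (back-to-back, no overlap), so Noor has no further overlaps.
Marcus starts before Kenji ends → Kenji and Marcus overlap.

Kenji & Marcus, Nadia & Priya, Noor & Sofia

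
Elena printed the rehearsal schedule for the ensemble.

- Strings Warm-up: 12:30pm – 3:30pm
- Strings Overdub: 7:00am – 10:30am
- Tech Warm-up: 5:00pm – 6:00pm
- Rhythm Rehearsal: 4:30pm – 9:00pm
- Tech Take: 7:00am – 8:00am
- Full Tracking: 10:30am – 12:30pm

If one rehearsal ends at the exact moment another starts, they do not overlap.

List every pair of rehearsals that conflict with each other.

Sorted by start: Tech Take, Strings Overdub, Full Tracking, Strings Warm-up, Rhythm Rehearsal, Tech Warm-up.
Strings Overdub starts before Tech Take ends → Tech Take and Strings Overdub overlap.
Full Tracking starts after Tech Take ends, so Tech Take has no further overlaps.
Full Tracking starts exactly when Strings Overdub ends (back-to-back, no overlap), so Strings Overdub has no further overlaps.
Strings Warm-up starts exactly when Full Tracking ends (back-to-back, no overlap), so Full Tracking has no further overlaps.
Rhythm Rehearsal starts after Strings Warm-up ends, so Strings Warm-up has no further overlaps.
Tech Warm-up starts before Rhythm Rehearsal ends → Rhythm Rehearsal and Tech Warm-up overlap.

Rhythm Rehearsal & Tech Warm-up, Strings Overdub & Tech Take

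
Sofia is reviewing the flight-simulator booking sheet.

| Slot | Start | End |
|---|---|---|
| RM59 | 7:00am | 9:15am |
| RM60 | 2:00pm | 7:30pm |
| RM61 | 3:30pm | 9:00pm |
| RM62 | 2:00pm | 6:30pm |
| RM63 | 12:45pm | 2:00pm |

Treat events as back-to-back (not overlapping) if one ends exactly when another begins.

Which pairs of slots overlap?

Sorted by start: RM59, RM63, RM60, RM62, RM61.
RM63 starts after RM59 ends; RM59 is clear from here.
RM60 starts exactly when RM63 ends (back-to-back, no overlap); RM63 is clear from here.
RM62 starts before RM60 ends → RM60 and RM62 overlap.
RM61 starts before RM60 ends → RM60 and RM61 overlap.
RM61 starts before RM62 ends → RM62 and RM61 overlap.

RM60 & RM61, RM60 & RM62, RM61 & RM62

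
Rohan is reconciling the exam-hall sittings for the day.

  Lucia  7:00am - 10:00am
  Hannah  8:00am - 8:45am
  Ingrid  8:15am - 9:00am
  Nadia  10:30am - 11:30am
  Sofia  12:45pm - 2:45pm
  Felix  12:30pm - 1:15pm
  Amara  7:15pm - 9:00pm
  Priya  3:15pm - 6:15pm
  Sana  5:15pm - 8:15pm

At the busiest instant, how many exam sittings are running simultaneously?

3

Sort all start/end points and keep a running count:
7:00am start Lucia → 1
8:00am start Hannah → 2
8:15am start Ingrid → 3
8:45am end Hannah → 2
9:00am end Ingrid → 1
10:00am end Lucia → 0
10:30am start Nadia → 1
11:30am end Nadia → 0
12:30pm start Felix → 1
12:45pm start Sofia → 2
1:15pm end Felix → 1
2:45pm end Sofia → 0
3:15pm start Priya → 1
5:15pm start Sana → 2
6:15pm end Priya → 1
7:15pm start Amara → 2
8:15pm end Sana → 1
9:00pm end Amara → 0
Peak is 3, at 8:15am (Hannah, Ingrid, Lucia).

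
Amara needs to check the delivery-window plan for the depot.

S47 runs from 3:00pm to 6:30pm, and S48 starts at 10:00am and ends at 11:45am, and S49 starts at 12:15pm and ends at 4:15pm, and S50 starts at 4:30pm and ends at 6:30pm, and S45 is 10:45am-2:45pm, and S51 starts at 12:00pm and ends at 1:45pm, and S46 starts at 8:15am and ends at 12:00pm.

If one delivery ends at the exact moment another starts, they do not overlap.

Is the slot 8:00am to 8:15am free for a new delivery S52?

Yes — the slot is free

S46: starts 8:15am at or after S52 ends 8:15am → clear.
S48: starts 10:00am at or after S52 ends 8:15am → clear.
S45: starts 10:45am at or after S52 ends 8:15am → clear.
S51: starts 12:00pm at or after S52 ends 8:15am → clear.
S49: starts 12:15pm at or after S52 ends 8:15am → clear.
S47: starts 3:00pm at or after S52 ends 8:15am → clear.
S50: starts 4:30pm at or after S52 ends 8:15am → clear.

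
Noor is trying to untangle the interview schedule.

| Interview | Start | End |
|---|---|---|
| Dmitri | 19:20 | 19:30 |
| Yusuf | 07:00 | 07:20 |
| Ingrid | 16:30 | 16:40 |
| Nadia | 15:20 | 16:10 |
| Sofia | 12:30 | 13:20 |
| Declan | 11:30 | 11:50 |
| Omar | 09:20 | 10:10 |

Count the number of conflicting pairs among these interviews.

0

Sorted by start: Yusuf, Omar, Declan, Sofia, Nadia, Ingrid, Dmitri.
Omar starts after Yusuf ends — done with Yusuf.
Declan starts after Omar ends — done with Omar.
Sofia starts after Declan ends — done with Declan.
Nadia starts after Sofia ends — done with Sofia.
Ingrid starts after Nadia ends — done with Nadia.
Dmitri starts after Ingrid ends.
No pair overlaps.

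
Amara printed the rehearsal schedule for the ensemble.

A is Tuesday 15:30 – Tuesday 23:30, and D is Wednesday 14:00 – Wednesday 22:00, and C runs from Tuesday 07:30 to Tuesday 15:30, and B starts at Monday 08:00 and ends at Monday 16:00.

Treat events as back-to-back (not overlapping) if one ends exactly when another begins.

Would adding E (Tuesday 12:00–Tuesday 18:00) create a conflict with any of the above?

B: ends Monday 16:00 at or before E starts Tuesday 12:00 → clear.
C: starts Tuesday 07:30 before E ends Tuesday 18:00, and ends Tuesday 15:30 after E starts Tuesday 12:00 → overlap.
A: starts Tuesday 15:30 before E ends Tuesday 18:00, and ends Tuesday 23:30 after E starts Tuesday 12:00 → overlap.
D: starts Wednesday 14:00 at or after E ends Tuesday 18:00 → clear.
E overlaps A, C.

Yes — it overlaps A, C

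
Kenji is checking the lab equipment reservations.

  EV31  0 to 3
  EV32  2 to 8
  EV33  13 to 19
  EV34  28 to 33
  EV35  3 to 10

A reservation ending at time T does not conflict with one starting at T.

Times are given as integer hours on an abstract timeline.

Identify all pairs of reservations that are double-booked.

EV31 & EV32, EV32 & EV35

Sorted by start: EV31, EV32, EV35, EV33, EV34.
EV32 starts before EV31 ends → EV31 and EV32 overlap.
EV35 starts exactly when EV31 ends (back-to-back, no overlap); EV31 is clear from here.
EV35 starts before EV32 ends → EV32 and EV35 overlap.
EV33 starts after EV32 ends; EV32 is clear from here.
EV33 starts after EV35 ends; EV35 is clear from here.
EV34 starts after EV33 ends.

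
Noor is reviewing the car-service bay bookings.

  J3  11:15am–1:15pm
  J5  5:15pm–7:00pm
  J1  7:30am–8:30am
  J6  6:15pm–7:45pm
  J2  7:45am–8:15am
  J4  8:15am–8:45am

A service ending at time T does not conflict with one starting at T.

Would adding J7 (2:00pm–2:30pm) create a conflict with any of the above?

No — it doesn't clash with anything

J1: ends 8:30am at or before J7 starts 2:00pm → clear.
J2: ends 8:15am at or before J7 starts 2:00pm → clear.
J4: ends 8:45am at or before J7 starts 2:00pm → clear.
J3: ends 1:15pm at or before J7 starts 2:00pm → clear.
J5: starts 5:15pm at or after J7 ends 2:30pm → clear.
J6: starts 6:15pm at or after J7 ends 2:30pm → clear.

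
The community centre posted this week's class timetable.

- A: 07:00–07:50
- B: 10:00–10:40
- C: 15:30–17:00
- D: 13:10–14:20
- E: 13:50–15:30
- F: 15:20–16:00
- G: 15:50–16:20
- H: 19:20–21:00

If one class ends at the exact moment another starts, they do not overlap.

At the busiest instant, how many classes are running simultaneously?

3

Walk through starts and ends in time order (an end at T is processed before a start at T):
07:00 start A → 1
07:50 end A → 0
10:00 start B → 1
10:40 end B → 0
13:10 start D → 1
13:50 start E → 2
14:20 end D → 1
15:20 start F → 2
15:30 end E → 1
15:30 start C → 2
15:50 start G → 3
16:00 end F → 2
16:20 end G → 1
17:00 end C → 0
19:20 start H → 1
21:00 end H → 0
Peak is 3, at 15:50 (C, F, G).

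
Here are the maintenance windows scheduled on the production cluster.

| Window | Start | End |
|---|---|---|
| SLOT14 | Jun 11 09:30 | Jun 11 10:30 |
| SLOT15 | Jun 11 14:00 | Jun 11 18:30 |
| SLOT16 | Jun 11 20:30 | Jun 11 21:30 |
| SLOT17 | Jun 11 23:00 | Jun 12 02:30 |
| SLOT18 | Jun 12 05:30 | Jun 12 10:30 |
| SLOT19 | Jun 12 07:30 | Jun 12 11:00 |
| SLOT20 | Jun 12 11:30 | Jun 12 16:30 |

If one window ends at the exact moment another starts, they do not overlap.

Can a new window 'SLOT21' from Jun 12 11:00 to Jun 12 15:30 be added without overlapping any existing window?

No — it overlaps SLOT20

SLOT14: ends Jun 11 10:30 at or before SLOT21 starts Jun 12 11:00 → clear.
SLOT15: ends Jun 11 18:30 at or before SLOT21 starts Jun 12 11:00 → clear.
SLOT16: ends Jun 11 21:30 at or before SLOT21 starts Jun 12 11:00 → clear.
SLOT17: ends Jun 12 02:30 at or before SLOT21 starts Jun 12 11:00 → clear.
SLOT18: ends Jun 12 10:30 at or before SLOT21 starts Jun 12 11:00 → clear.
SLOT19: ends Jun 12 11:00 at or before SLOT21 starts Jun 12 11:00 → clear.
SLOT20: starts Jun 12 11:30 before SLOT21 ends Jun 12 15:30, and ends Jun 12 16:30 after SLOT21 starts Jun 12 11:00 → overlap.
SLOT21 overlaps SLOT20.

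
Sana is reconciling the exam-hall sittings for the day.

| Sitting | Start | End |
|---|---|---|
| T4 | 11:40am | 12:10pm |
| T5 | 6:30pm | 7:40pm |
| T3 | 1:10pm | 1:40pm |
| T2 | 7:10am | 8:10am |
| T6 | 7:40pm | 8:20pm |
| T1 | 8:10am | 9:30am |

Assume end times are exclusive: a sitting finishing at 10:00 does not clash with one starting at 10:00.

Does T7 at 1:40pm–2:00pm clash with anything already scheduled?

No — it doesn't clash with anything

T2: ends 8:10am at or before T7 starts 1:40pm → clear.
T1: ends 9:30am at or before T7 starts 1:40pm → clear.
T4: ends 12:10pm at or before T7 starts 1:40pm → clear.
T3: ends 1:40pm at or before T7 starts 1:40pm → clear.
T5: starts 6:30pm at or after T7 ends 2:00pm → clear.
T6: starts 7:40pm at or after T7 ends 2:00pm → clear.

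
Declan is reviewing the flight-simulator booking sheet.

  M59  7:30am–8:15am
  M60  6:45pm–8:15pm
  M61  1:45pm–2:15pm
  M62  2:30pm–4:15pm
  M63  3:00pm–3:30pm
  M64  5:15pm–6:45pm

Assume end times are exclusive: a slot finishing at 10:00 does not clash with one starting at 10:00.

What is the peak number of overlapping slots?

2

Sort all start/end points and keep a running count:
7:30am start M59 → 1
8:15am end M59 → 0
1:45pm start M61 → 1
2:15pm end M61 → 0
2:30pm start M62 → 1
3:00pm start M63 → 2
3:30pm end M63 → 1
4:15pm end M62 → 0
5:15pm start M64 → 1
6:45pm end M64 → 0
6:45pm start M60 → 1
8:15pm end M60 → 0
Peak is 2, at 3:00pm (M62, M63).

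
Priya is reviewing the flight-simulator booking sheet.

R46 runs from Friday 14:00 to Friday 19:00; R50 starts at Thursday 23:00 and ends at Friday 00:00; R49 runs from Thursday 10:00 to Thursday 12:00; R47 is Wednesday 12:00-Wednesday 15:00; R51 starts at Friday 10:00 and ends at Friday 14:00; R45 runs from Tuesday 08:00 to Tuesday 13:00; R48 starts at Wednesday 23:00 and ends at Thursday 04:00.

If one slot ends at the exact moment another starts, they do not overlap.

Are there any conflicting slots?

Sorted by start: R45, R47, R48, R49, R50, R51, R46.
R47 starts after R45 ends, so nothing later overlaps R45 either.
R48 starts after R47 ends, so nothing later overlaps R47 either.
R49 starts after R48 ends, so nothing later overlaps R48 either.
R50 starts after R49 ends, so nothing later overlaps R49 either.
R51 starts after R50 ends, so nothing later overlaps R50 either.
R46 starts exactly when R51 ends (back-to-back, no overlap).
Every pair is clear; the schedule has no overlaps.

No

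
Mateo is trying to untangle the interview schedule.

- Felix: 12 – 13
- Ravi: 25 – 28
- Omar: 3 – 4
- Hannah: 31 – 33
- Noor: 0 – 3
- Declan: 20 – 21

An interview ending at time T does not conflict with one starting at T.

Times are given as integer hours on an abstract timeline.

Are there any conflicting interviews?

Sorted by start: Noor, Omar, Felix, Declan, Ravi, Hannah.
Omar starts exactly when Noor ends (back-to-back, no overlap), so nothing later overlaps Noor either.
Felix starts after Omar ends, so nothing later overlaps Omar either.
Declan starts after Felix ends, so nothing later overlaps Felix either.
Ravi starts after Declan ends, so nothing later overlaps Declan either.
Hannah starts after Ravi ends.
Every pair is clear; the schedule has no overlaps.

No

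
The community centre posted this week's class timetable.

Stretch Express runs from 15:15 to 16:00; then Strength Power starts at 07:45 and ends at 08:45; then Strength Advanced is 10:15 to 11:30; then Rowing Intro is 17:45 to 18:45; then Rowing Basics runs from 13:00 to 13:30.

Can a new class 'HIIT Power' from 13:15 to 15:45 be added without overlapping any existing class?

No — it overlaps Rowing Basics, Stretch Express

Strength Power: ends 08:45 at or before HIIT Power starts 13:15 → clear.
Strength Advanced: ends 11:30 at or before HIIT Power starts 13:15 → clear.
Rowing Basics: starts 13:00 before HIIT Power ends 15:45, and ends 13:30 after HIIT Power starts 13:15 → overlap.
Stretch Express: starts 15:15 before HIIT Power ends 15:45, and ends 16:00 after HIIT Power starts 13:15 → overlap.
Rowing Intro: starts 17:45 at or after HIIT Power ends 15:45 → clear.
HIIT Power overlaps Rowing Basics, Stretch Express.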